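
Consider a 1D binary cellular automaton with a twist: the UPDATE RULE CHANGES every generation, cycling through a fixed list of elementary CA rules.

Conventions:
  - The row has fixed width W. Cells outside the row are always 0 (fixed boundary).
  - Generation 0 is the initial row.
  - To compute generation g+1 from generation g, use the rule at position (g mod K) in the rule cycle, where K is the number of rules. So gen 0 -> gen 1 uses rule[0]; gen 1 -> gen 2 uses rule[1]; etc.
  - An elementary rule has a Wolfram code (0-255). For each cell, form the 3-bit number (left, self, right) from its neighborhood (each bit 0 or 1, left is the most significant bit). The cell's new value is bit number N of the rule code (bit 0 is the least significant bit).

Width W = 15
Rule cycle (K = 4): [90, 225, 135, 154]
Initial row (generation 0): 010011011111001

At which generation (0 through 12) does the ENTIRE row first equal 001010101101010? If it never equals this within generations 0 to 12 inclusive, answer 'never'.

Gen 0: 010011011111001
Gen 1 (rule 90): 101111010001110
Gen 2 (rule 225): 010111100100110
Gen 3 (rule 135): 110011001101000
Gen 4 (rule 154): 101110111000100
Gen 5 (rule 90): 001010101101010
Gen 6 (rule 225): 100101010110100
Gen 7 (rule 135): 101101010000101
Gen 8 (rule 154): 001000001001000
Gen 9 (rule 90): 010100010110100
Gen 10 (rule 225): 001001001011001
Gen 11 (rule 135): 111011011000011
Gen 12 (rule 154): 110010010100110

Answer: 5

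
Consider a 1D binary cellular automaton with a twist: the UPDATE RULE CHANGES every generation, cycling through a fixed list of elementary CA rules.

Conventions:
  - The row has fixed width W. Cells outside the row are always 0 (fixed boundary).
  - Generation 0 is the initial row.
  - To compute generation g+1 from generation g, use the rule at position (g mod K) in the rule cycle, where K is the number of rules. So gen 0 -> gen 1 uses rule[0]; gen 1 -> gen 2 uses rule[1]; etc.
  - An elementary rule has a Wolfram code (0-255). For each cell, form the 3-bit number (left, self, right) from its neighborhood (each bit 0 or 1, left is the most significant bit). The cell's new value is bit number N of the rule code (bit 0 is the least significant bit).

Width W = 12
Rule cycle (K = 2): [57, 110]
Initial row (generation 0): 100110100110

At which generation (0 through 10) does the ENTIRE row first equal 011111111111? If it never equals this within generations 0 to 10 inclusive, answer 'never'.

Gen 0: 100110100110
Gen 1 (rule 57): 010101010101
Gen 2 (rule 110): 111111111111
Gen 3 (rule 57): 100000000000
Gen 4 (rule 110): 100000000000
Gen 5 (rule 57): 011111111111
Gen 6 (rule 110): 110000000001
Gen 7 (rule 57): 101111111100
Gen 8 (rule 110): 111000000100
Gen 9 (rule 57): 100111110011
Gen 10 (rule 110): 101100010111

Answer: 5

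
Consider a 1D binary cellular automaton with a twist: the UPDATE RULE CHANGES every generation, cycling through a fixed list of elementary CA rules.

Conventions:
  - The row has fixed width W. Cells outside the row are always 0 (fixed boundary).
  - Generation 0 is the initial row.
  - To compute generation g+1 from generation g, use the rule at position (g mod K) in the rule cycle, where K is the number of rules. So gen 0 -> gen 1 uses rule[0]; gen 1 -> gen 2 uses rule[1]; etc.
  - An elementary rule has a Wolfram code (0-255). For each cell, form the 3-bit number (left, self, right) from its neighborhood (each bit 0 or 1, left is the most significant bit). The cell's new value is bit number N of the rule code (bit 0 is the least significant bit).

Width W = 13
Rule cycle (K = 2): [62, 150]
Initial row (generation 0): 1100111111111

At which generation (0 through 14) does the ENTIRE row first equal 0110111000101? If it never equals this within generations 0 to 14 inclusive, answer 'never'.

Gen 0: 1100111111111
Gen 1 (rule 62): 1011100000000
Gen 2 (rule 150): 1001010000000
Gen 3 (rule 62): 1111111000000
Gen 4 (rule 150): 0111110100000
Gen 5 (rule 62): 1100001110000
Gen 6 (rule 150): 0010010101000
Gen 7 (rule 62): 0111111111100
Gen 8 (rule 150): 1011111111010
Gen 9 (rule 62): 1110000000111
Gen 10 (rule 150): 0101000001010
Gen 11 (rule 62): 1111100011111
Gen 12 (rule 150): 0111010101110
Gen 13 (rule 62): 1100111111001
Gen 14 (rule 150): 0011011110111

Answer: never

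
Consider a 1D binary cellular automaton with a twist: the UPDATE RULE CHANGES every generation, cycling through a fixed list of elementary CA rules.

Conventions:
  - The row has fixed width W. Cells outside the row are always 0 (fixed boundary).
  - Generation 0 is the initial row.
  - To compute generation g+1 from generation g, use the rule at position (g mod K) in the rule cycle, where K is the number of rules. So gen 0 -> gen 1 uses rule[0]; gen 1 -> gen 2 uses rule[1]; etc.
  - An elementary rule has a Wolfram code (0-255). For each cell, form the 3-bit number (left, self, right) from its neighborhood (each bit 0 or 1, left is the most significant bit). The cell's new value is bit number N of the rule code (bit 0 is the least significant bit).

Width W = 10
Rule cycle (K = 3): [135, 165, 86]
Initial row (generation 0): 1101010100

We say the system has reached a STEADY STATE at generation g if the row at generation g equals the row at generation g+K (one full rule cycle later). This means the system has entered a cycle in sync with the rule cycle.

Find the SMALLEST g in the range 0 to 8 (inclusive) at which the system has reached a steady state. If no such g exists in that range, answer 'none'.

Answer: none

Derivation:
Gen 0: 1101010100
Gen 1 (rule 135): 0001010101
Gen 2 (rule 165): 1101111111
Gen 3 (rule 86): 0100000001
Gen 4 (rule 135): 1101111111
Gen 5 (rule 165): 0010111110
Gen 6 (rule 86): 0110000011
Gen 7 (rule 135): 1000111100
Gen 8 (rule 165): 1010011001
Gen 9 (rule 86): 1011101111
Gen 10 (rule 135): 1001000110
Gen 11 (rule 165): 1001010000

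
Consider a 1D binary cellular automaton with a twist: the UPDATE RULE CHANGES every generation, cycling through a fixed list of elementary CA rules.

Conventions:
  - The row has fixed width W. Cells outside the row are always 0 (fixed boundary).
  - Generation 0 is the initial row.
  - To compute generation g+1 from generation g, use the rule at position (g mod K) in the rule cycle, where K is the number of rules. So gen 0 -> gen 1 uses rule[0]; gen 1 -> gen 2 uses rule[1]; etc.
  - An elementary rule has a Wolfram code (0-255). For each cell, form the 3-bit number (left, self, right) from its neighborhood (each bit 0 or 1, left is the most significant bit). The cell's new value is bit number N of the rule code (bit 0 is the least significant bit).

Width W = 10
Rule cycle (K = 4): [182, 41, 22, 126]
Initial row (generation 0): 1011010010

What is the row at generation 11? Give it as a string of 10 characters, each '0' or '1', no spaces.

Answer: 1110110110

Derivation:
Gen 0: 1011010010
Gen 1 (rule 182): 1100111111
Gen 2 (rule 41): 1000100000
Gen 3 (rule 22): 1101110000
Gen 4 (rule 126): 1111011000
Gen 5 (rule 182): 0110100100
Gen 6 (rule 41): 0101000001
Gen 7 (rule 22): 1101100011
Gen 8 (rule 126): 1111110111
Gen 9 (rule 182): 0111101010
Gen 10 (rule 41): 0100010100
Gen 11 (rule 22): 1110110110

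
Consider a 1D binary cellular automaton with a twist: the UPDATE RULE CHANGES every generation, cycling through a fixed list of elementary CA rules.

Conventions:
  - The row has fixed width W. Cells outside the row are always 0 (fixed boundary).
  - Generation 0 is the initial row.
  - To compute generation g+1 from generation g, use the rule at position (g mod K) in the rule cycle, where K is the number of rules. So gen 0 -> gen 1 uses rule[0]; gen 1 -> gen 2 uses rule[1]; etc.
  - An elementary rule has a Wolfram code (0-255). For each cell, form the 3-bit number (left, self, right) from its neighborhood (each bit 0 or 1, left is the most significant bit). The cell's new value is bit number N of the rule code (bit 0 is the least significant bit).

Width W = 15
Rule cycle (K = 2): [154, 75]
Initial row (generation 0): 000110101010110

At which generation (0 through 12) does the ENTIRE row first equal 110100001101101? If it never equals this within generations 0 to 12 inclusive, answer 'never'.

Gen 0: 000110101010110
Gen 1 (rule 154): 001100000000101
Gen 2 (rule 75): 111101111111000
Gen 3 (rule 154): 111001111110100
Gen 4 (rule 75): 101011000010001
Gen 5 (rule 154): 000010100101010
Gen 6 (rule 75): 111100001000000
Gen 7 (rule 154): 111010010100000
Gen 8 (rule 75): 101000100001111
Gen 9 (rule 154): 000101010011110
Gen 10 (rule 75): 111000000110010
Gen 11 (rule 154): 110100001101101
Gen 12 (rule 75): 110001111101100

Answer: 11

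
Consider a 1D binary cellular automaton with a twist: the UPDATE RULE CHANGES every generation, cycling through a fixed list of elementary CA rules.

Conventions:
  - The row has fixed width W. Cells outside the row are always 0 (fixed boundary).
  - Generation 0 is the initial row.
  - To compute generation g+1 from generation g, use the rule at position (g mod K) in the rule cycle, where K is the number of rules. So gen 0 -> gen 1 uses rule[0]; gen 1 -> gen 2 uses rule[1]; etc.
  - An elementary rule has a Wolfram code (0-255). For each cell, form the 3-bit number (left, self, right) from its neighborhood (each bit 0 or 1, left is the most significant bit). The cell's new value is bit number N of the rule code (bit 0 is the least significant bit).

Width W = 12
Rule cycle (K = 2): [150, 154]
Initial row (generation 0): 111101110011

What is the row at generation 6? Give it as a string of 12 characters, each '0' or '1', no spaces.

Gen 0: 111101110011
Gen 1 (rule 150): 011000101100
Gen 2 (rule 154): 110101001010
Gen 3 (rule 150): 000101111011
Gen 4 (rule 154): 001001110010
Gen 5 (rule 150): 011110101111
Gen 6 (rule 154): 111100001110

Answer: 111100001110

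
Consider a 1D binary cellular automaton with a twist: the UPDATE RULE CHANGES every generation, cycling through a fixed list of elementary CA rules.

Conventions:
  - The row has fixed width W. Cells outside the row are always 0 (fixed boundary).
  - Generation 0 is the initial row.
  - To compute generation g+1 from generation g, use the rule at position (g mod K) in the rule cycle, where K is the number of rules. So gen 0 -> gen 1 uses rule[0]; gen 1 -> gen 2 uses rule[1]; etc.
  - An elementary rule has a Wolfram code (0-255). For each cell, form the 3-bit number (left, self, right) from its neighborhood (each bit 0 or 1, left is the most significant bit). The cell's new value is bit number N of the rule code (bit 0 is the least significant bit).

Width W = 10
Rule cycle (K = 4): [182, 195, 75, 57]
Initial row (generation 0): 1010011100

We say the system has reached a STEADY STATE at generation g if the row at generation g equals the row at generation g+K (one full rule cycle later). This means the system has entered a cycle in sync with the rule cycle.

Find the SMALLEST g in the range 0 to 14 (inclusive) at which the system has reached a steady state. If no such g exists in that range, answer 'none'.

Gen 0: 1010011100
Gen 1 (rule 182): 1111101010
Gen 2 (rule 195): 0111100000
Gen 3 (rule 75): 1100101111
Gen 4 (rule 57): 1010011000
Gen 5 (rule 182): 1111100100
Gen 6 (rule 195): 0111101001
Gen 7 (rule 75): 1100100010
Gen 8 (rule 57): 1010011001
Gen 9 (rule 182): 1111100111
Gen 10 (rule 195): 0111101011
Gen 11 (rule 75): 1100100011
Gen 12 (rule 57): 1010011010
Gen 13 (rule 182): 1111100111
Gen 14 (rule 195): 0111101011
Gen 15 (rule 75): 1100100011
Gen 16 (rule 57): 1010011010
Gen 17 (rule 182): 1111100111
Gen 18 (rule 195): 0111101011

Answer: 9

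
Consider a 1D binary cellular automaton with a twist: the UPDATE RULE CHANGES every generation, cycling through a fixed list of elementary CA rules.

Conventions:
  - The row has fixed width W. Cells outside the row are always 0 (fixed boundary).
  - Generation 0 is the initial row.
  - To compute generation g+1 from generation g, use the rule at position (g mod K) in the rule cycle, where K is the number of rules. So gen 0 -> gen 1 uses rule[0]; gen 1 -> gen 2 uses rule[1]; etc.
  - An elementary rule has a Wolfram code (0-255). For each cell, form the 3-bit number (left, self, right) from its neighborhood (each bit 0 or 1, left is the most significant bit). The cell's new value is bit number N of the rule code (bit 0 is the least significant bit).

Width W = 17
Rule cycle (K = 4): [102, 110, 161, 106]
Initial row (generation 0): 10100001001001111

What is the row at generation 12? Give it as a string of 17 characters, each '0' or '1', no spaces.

Answer: 00100101100000010

Derivation:
Gen 0: 10100001001001111
Gen 1 (rule 102): 11100011011010001
Gen 2 (rule 110): 10100111111110011
Gen 3 (rule 161): 01000011111100000
Gen 4 (rule 106): 10000110000100000
Gen 5 (rule 102): 10001010001100000
Gen 6 (rule 110): 10011110011100000
Gen 7 (rule 161): 00001100001001111
Gen 8 (rule 106): 00011100010011001
Gen 9 (rule 102): 00100100110101011
Gen 10 (rule 110): 01101101111111111
Gen 11 (rule 161): 00010010111111110
Gen 12 (rule 106): 00100101100000010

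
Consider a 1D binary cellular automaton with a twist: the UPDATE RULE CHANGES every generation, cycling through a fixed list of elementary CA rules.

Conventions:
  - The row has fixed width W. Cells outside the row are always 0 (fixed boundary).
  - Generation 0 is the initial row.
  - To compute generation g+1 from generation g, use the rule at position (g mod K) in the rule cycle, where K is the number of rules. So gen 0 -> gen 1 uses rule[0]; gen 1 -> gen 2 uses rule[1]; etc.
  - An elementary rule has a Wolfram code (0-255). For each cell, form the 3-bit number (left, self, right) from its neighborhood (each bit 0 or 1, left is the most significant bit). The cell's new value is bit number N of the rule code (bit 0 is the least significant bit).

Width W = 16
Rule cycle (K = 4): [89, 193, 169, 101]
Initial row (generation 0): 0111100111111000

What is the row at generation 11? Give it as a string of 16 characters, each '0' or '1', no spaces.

Answer: 1000101111111010

Derivation:
Gen 0: 0111100111111000
Gen 1 (rule 89): 0100110100001111
Gen 2 (rule 193): 0000010001100111
Gen 3 (rule 169): 1111000101000110
Gen 4 (rule 101): 0001010111010010
Gen 5 (rule 89): 1100000101001001
Gen 6 (rule 193): 0101110000000000
Gen 7 (rule 169): 0011100111111111
Gen 8 (rule 101): 1000100000000001
Gen 9 (rule 89): 0110011111111100
Gen 10 (rule 193): 0010001111111101
Gen 11 (rule 169): 1000101111111010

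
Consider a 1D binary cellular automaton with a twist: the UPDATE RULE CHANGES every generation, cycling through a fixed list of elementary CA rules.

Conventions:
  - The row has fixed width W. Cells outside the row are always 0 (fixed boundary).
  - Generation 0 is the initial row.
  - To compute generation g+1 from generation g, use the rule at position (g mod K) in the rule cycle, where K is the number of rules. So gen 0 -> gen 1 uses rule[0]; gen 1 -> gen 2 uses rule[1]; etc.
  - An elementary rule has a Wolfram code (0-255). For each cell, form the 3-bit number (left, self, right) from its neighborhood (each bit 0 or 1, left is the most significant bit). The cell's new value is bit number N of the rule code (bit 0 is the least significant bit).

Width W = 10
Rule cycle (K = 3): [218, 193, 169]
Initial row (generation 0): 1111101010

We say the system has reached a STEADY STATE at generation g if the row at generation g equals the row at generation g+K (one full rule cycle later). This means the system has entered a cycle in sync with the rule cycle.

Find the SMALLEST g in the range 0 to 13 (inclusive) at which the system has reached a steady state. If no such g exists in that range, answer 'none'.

Gen 0: 1111101010
Gen 1 (rule 218): 1111100001
Gen 2 (rule 193): 0111101100
Gen 3 (rule 169): 0111011001
Gen 4 (rule 218): 1111011110
Gen 5 (rule 193): 0111001110
Gen 6 (rule 169): 0110001100
Gen 7 (rule 218): 1111011110
Gen 8 (rule 193): 0111001110
Gen 9 (rule 169): 0110001100
Gen 10 (rule 218): 1111011110
Gen 11 (rule 193): 0111001110
Gen 12 (rule 169): 0110001100
Gen 13 (rule 218): 1111011110
Gen 14 (rule 193): 0111001110
Gen 15 (rule 169): 0110001100
Gen 16 (rule 218): 1111011110

Answer: 4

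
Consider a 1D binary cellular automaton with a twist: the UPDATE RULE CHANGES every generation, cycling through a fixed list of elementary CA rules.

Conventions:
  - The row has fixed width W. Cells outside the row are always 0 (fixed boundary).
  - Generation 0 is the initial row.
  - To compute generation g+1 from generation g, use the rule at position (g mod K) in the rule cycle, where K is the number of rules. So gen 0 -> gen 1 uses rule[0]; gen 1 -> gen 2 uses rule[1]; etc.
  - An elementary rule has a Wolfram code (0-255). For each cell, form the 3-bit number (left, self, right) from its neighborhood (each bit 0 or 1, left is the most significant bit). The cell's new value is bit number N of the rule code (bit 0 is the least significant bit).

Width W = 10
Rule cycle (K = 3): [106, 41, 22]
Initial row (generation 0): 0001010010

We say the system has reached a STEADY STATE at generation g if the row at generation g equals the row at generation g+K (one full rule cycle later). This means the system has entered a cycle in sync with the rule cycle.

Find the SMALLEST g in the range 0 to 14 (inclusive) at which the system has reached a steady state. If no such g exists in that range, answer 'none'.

Answer: none

Derivation:
Gen 0: 0001010010
Gen 1 (rule 106): 0010100100
Gen 2 (rule 41): 1001000001
Gen 3 (rule 22): 1111100011
Gen 4 (rule 106): 1000100111
Gen 5 (rule 41): 0010000100
Gen 6 (rule 22): 0111001110
Gen 7 (rule 106): 1101011010
Gen 8 (rule 41): 1010110100
Gen 9 (rule 22): 1010000110
Gen 10 (rule 106): 0100001110
Gen 11 (rule 41): 0001101000
Gen 12 (rule 22): 0010001100
Gen 13 (rule 106): 0100011100
Gen 14 (rule 41): 0001010001
Gen 15 (rule 22): 0011011011
Gen 16 (rule 106): 0111111111
Gen 17 (rule 41): 0100000000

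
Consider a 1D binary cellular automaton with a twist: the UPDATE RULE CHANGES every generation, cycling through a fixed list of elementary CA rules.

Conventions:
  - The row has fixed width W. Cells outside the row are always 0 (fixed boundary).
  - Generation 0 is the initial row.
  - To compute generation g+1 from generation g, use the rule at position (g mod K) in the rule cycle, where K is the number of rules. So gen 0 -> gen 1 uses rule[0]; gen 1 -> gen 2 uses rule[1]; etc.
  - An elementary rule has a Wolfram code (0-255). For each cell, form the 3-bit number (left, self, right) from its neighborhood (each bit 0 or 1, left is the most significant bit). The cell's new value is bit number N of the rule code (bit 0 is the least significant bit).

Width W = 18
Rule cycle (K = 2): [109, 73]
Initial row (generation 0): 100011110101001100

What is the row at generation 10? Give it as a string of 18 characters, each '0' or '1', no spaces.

Gen 0: 100011110101001100
Gen 1 (rule 109): 101010011111001101
Gen 2 (rule 73): 000000010001001100
Gen 3 (rule 109): 111111010101001101
Gen 4 (rule 73): 100001000000001100
Gen 5 (rule 109): 101101011111101101
Gen 6 (rule 73): 001100010000101100
Gen 7 (rule 109): 101101010110111101
Gen 8 (rule 73): 001100000110100100
Gen 9 (rule 109): 101101110111100101
Gen 10 (rule 73): 001101010100100000

Answer: 001101010100100000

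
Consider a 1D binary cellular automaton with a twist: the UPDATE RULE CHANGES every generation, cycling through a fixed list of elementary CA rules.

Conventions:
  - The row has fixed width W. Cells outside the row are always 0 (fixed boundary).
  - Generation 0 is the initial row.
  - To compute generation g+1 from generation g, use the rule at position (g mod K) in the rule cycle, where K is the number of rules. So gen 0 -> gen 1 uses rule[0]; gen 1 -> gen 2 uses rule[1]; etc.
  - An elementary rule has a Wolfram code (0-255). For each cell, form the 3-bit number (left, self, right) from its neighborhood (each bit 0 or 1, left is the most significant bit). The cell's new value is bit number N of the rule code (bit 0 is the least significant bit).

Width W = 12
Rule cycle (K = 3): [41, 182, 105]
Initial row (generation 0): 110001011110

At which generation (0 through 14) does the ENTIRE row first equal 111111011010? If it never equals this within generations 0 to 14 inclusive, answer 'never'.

Answer: never

Derivation:
Gen 0: 110001011110
Gen 1 (rule 41): 100100110000
Gen 2 (rule 182): 111111001000
Gen 3 (rule 105): 100001000011
Gen 4 (rule 41): 001100011010
Gen 5 (rule 182): 010010100111
Gen 6 (rule 105): 000001000101
Gen 7 (rule 41): 111100010010
Gen 8 (rule 182): 011010111111
Gen 9 (rule 105): 011101100001
Gen 10 (rule 41): 010011001100
Gen 11 (rule 182): 111100110010
Gen 12 (rule 105): 100100110000
Gen 13 (rule 41): 000000100111
Gen 14 (rule 182): 000001111010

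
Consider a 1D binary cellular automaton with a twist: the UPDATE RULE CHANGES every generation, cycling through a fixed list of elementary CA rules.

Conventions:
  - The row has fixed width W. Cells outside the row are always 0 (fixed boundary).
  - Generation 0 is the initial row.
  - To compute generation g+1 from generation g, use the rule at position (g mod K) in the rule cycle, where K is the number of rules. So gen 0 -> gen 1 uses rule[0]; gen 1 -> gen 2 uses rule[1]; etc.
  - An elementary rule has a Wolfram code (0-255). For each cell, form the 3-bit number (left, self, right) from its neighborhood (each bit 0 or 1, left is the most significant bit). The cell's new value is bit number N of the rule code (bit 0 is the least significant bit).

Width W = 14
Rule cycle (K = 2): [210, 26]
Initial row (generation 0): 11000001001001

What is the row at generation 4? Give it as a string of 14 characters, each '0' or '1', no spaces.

Answer: 10100110010100

Derivation:
Gen 0: 11000001001001
Gen 1 (rule 210): 01100010110110
Gen 2 (rule 26): 11010100100101
Gen 3 (rule 210): 01000011011000
Gen 4 (rule 26): 10100110010100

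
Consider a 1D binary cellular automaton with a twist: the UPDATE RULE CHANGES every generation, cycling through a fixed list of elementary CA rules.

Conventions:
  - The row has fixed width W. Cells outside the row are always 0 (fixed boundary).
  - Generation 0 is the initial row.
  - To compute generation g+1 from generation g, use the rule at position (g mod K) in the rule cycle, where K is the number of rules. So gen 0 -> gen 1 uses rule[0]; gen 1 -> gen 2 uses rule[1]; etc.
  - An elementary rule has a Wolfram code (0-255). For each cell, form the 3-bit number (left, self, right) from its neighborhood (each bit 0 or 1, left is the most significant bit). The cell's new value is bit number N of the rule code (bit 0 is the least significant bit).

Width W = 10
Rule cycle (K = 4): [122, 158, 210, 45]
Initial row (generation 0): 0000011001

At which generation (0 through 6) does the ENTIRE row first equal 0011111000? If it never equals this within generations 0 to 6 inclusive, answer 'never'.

Answer: never

Derivation:
Gen 0: 0000011001
Gen 1 (rule 122): 0000111110
Gen 2 (rule 158): 0001111101
Gen 3 (rule 210): 0010111100
Gen 4 (rule 45): 1011100001
Gen 5 (rule 122): 0110110010
Gen 6 (rule 158): 1100101111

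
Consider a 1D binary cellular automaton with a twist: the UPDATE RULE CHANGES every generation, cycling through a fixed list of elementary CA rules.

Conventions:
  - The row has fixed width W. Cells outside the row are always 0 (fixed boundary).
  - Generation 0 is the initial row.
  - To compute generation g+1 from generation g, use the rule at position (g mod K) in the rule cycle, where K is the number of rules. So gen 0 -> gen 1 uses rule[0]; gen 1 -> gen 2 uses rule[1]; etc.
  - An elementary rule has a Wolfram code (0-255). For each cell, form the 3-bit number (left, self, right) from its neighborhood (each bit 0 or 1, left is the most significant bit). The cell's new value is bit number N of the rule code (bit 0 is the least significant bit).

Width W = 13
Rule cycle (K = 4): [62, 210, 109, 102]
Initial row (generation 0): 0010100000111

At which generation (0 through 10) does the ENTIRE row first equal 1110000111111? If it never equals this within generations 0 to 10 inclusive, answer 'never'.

Answer: 7

Derivation:
Gen 0: 0010100000111
Gen 1 (rule 62): 0111110001100
Gen 2 (rule 210): 1011111010110
Gen 3 (rule 109): 1110001111110
Gen 4 (rule 102): 0010010000010
Gen 5 (rule 62): 0111111000111
Gen 6 (rule 210): 1011111101011
Gen 7 (rule 109): 1110000111111
Gen 8 (rule 102): 0010001000001
Gen 9 (rule 62): 0111011100011
Gen 10 (rule 210): 1011001110101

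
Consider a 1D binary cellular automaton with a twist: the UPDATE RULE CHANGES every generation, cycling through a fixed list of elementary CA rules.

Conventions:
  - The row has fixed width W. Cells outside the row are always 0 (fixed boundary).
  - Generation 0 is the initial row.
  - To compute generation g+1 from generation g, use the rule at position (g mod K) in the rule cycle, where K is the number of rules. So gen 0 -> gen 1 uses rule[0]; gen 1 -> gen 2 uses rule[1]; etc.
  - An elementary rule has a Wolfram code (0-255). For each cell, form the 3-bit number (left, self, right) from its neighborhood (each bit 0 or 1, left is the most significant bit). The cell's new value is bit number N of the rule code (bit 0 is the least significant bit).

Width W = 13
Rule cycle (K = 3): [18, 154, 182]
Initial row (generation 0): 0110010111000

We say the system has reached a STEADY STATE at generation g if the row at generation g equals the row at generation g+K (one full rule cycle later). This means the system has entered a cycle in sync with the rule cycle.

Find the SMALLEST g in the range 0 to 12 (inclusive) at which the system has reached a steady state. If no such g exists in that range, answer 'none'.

Gen 0: 0110010111000
Gen 1 (rule 18): 1001100000100
Gen 2 (rule 154): 0111010001010
Gen 3 (rule 182): 1010111011111
Gen 4 (rule 18): 0000000000000
Gen 5 (rule 154): 0000000000000
Gen 6 (rule 182): 0000000000000
Gen 7 (rule 18): 0000000000000
Gen 8 (rule 154): 0000000000000
Gen 9 (rule 182): 0000000000000
Gen 10 (rule 18): 0000000000000
Gen 11 (rule 154): 0000000000000
Gen 12 (rule 182): 0000000000000
Gen 13 (rule 18): 0000000000000
Gen 14 (rule 154): 0000000000000
Gen 15 (rule 182): 0000000000000

Answer: 4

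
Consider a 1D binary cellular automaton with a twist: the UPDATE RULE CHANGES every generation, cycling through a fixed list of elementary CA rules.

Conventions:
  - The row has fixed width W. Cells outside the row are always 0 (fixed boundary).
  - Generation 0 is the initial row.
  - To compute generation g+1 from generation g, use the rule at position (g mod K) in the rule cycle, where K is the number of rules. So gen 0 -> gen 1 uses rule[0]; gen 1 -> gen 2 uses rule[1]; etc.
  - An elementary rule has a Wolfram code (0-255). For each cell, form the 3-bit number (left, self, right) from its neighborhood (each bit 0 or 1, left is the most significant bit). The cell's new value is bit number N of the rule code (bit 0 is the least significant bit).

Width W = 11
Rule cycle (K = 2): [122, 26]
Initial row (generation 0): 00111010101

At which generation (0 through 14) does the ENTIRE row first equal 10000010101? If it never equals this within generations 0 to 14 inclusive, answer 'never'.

Gen 0: 00111010101
Gen 1 (rule 122): 01101101010
Gen 2 (rule 26): 11001000001
Gen 3 (rule 122): 11110100010
Gen 4 (rule 26): 10000010101
Gen 5 (rule 122): 01000101010
Gen 6 (rule 26): 10101000001
Gen 7 (rule 122): 01010100010
Gen 8 (rule 26): 10000010101
Gen 9 (rule 122): 01000101010
Gen 10 (rule 26): 10101000001
Gen 11 (rule 122): 01010100010
Gen 12 (rule 26): 10000010101
Gen 13 (rule 122): 01000101010
Gen 14 (rule 26): 10101000001

Answer: 4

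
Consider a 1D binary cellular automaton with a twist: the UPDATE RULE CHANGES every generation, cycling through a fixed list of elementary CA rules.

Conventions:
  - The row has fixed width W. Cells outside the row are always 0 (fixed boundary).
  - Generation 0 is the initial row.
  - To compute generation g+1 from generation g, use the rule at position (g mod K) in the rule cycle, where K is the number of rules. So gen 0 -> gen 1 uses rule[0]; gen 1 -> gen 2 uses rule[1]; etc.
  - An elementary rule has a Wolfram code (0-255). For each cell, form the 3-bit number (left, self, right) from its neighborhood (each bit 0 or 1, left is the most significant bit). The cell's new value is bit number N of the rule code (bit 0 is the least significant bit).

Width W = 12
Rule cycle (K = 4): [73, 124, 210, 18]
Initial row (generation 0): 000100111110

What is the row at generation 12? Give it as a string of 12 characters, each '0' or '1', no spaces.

Gen 0: 000100111110
Gen 1 (rule 73): 110000100010
Gen 2 (rule 124): 111000110011
Gen 3 (rule 210): 011101011101
Gen 4 (rule 18): 100000000000
Gen 5 (rule 73): 001111111111
Gen 6 (rule 124): 001000000001
Gen 7 (rule 210): 010100000010
Gen 8 (rule 18): 100010000101
Gen 9 (rule 73): 001000110000
Gen 10 (rule 124): 001100111000
Gen 11 (rule 210): 010111011100
Gen 12 (rule 18): 100000000010

Answer: 100000000010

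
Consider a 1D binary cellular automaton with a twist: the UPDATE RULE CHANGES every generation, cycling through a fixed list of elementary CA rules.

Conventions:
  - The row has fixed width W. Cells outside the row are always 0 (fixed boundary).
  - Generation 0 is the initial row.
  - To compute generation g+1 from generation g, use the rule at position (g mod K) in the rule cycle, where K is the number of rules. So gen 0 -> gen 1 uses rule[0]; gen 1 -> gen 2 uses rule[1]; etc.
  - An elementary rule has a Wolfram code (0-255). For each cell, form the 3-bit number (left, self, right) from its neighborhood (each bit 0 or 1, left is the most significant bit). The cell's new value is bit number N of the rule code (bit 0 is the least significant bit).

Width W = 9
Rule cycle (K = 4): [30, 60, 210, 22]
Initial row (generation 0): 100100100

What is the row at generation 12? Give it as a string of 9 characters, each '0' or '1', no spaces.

Gen 0: 100100100
Gen 1 (rule 30): 111111110
Gen 2 (rule 60): 100000001
Gen 3 (rule 210): 010000010
Gen 4 (rule 22): 111000111
Gen 5 (rule 30): 100101100
Gen 6 (rule 60): 110111010
Gen 7 (rule 210): 010011001
Gen 8 (rule 22): 111100111
Gen 9 (rule 30): 100011100
Gen 10 (rule 60): 110010010
Gen 11 (rule 210): 011101101
Gen 12 (rule 22): 100000001

Answer: 100000001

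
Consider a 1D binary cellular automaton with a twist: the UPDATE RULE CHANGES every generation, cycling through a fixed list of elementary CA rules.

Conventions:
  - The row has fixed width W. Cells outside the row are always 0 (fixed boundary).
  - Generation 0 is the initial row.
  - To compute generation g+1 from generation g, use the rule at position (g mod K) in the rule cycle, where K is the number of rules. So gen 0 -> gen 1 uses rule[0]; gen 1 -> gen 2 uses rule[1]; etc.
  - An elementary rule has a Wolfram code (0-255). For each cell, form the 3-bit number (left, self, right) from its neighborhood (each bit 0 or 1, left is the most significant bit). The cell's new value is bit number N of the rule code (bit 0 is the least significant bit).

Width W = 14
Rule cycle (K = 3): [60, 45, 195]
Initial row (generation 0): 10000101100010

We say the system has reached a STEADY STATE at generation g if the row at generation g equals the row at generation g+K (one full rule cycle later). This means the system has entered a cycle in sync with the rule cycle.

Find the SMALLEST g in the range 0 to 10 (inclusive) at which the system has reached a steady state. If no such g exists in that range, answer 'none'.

Gen 0: 10000101100010
Gen 1 (rule 60): 11000111010011
Gen 2 (rule 45): 10010100110010
Gen 3 (rule 195): 00100001010100
Gen 4 (rule 60): 00110001111110
Gen 5 (rule 45): 10100101000000
Gen 6 (rule 195): 00001000011111
Gen 7 (rule 60): 00001100010000
Gen 8 (rule 45): 11101001010111
Gen 9 (rule 195): 01100010000011
Gen 10 (rule 60): 01010011000010
Gen 11 (rule 45): 01110010011010
Gen 12 (rule 195): 10110100101000
Gen 13 (rule 60): 11101110111100

Answer: none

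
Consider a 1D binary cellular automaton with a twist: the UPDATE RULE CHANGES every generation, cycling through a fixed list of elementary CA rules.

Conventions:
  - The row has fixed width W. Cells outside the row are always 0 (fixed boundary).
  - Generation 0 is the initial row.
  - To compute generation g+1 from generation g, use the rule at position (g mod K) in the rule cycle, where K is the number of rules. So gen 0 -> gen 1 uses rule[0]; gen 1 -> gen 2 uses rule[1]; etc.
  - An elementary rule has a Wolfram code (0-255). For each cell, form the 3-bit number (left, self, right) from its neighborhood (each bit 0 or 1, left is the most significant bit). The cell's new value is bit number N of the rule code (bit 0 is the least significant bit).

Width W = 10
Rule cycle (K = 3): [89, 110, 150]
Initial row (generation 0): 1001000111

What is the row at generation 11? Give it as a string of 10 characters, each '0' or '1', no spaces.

Gen 0: 1001000111
Gen 1 (rule 89): 0100110101
Gen 2 (rule 110): 1101111111
Gen 3 (rule 150): 0000111110
Gen 4 (rule 89): 1110100011
Gen 5 (rule 110): 1011100111
Gen 6 (rule 150): 1001011010
Gen 7 (rule 89): 0100011001
Gen 8 (rule 110): 1100111011
Gen 9 (rule 150): 0011010000
Gen 10 (rule 89): 1011001111
Gen 11 (rule 110): 1111011001

Answer: 1111011001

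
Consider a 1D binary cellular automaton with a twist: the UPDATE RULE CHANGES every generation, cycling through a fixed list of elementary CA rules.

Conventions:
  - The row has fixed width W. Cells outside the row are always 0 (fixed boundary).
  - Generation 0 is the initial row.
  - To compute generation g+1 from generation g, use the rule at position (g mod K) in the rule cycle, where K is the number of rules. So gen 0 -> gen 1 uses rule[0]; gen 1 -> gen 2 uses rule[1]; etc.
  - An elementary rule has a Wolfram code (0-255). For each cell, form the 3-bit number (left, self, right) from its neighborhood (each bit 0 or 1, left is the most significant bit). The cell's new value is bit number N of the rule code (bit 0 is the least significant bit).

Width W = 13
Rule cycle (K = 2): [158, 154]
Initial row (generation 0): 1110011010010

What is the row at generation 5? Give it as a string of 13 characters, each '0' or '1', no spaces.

Answer: 1100111110100

Derivation:
Gen 0: 1110011010010
Gen 1 (rule 158): 1101110011111
Gen 2 (rule 154): 1001101111110
Gen 3 (rule 158): 1111001111101
Gen 4 (rule 154): 1110111111000
Gen 5 (rule 158): 1100111110100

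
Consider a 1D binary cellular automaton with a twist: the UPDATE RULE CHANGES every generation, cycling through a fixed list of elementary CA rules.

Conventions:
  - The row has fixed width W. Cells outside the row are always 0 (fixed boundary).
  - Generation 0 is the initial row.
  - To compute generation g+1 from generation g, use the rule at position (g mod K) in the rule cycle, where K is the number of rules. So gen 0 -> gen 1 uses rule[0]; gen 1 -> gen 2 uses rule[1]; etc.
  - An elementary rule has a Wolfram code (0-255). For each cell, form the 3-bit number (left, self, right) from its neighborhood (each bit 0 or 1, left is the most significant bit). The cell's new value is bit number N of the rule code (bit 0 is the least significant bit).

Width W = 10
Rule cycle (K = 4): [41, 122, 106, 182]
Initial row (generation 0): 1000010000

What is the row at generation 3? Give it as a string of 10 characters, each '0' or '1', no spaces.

Answer: 1100111110

Derivation:
Gen 0: 1000010000
Gen 1 (rule 41): 0011000111
Gen 2 (rule 122): 0111101101
Gen 3 (rule 106): 1100111110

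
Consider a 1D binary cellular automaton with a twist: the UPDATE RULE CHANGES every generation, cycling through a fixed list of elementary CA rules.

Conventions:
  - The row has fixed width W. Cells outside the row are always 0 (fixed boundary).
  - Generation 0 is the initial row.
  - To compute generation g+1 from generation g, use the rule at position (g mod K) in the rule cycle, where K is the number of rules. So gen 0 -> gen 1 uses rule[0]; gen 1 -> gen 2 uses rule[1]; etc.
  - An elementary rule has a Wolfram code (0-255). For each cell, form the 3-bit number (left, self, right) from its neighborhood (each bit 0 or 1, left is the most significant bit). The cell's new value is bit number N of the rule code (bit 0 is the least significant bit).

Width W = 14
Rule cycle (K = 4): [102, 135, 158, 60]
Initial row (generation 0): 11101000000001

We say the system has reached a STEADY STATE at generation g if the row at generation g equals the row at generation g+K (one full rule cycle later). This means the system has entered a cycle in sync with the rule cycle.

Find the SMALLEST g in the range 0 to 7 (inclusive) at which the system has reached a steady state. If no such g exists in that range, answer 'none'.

Gen 0: 11101000000001
Gen 1 (rule 102): 00111000000011
Gen 2 (rule 135): 11010011111100
Gen 3 (rule 158): 10011111111010
Gen 4 (rule 60): 11010000000111
Gen 5 (rule 102): 01110000001001
Gen 6 (rule 135): 10100111111011
Gen 7 (rule 158): 10111111110010
Gen 8 (rule 60): 11100000001011
Gen 9 (rule 102): 00100000011101
Gen 10 (rule 135): 11101111101001
Gen 11 (rule 158): 11001111001111

Answer: none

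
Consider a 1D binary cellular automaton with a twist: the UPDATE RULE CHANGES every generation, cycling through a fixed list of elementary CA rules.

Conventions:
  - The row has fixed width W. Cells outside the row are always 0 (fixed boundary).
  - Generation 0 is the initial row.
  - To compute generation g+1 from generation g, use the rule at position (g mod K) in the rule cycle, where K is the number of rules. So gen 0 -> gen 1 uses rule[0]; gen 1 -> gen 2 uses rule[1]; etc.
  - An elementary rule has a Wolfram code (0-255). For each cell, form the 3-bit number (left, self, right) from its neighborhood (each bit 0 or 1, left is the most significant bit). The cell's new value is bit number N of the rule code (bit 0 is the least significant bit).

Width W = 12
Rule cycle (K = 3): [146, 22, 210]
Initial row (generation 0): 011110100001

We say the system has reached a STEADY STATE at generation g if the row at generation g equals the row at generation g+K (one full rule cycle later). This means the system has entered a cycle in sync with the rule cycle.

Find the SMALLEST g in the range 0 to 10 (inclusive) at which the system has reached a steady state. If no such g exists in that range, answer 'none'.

Gen 0: 011110100001
Gen 1 (rule 146): 101100010010
Gen 2 (rule 22): 100010111111
Gen 3 (rule 210): 010100011111
Gen 4 (rule 146): 100010101110
Gen 5 (rule 22): 110110100001
Gen 6 (rule 210): 010010010010
Gen 7 (rule 146): 101101101101
Gen 8 (rule 22): 100000000001
Gen 9 (rule 210): 010000000010
Gen 10 (rule 146): 101000000101
Gen 11 (rule 22): 101100001101
Gen 12 (rule 210): 000110010100
Gen 13 (rule 146): 001001100010

Answer: none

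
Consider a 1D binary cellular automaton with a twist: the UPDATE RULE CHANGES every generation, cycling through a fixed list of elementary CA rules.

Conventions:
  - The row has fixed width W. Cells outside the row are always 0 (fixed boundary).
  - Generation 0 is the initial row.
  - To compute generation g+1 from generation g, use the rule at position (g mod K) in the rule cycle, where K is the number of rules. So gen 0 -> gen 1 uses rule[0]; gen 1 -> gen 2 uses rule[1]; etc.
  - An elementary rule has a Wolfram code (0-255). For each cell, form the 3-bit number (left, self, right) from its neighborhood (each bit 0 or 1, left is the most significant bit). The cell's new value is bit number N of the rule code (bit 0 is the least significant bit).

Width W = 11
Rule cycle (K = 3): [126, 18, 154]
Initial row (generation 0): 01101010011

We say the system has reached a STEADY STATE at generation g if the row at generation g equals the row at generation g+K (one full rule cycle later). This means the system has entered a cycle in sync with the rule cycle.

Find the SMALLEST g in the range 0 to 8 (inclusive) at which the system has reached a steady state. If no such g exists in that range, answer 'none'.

Answer: 2

Derivation:
Gen 0: 01101010011
Gen 1 (rule 126): 11111111111
Gen 2 (rule 18): 00000000000
Gen 3 (rule 154): 00000000000
Gen 4 (rule 126): 00000000000
Gen 5 (rule 18): 00000000000
Gen 6 (rule 154): 00000000000
Gen 7 (rule 126): 00000000000
Gen 8 (rule 18): 00000000000
Gen 9 (rule 154): 00000000000
Gen 10 (rule 126): 00000000000
Gen 11 (rule 18): 00000000000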